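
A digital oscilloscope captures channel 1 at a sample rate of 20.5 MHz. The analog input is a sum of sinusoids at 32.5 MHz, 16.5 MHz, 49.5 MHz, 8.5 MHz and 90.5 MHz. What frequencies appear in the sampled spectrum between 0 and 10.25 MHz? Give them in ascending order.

4 MHz, 8.5 MHz

fs/2 = 10.25 MHz.
32.5 MHz mod fs = 12 MHz.
12 MHz > fs/2 = 10.25 MHz, folds to fs − 12 MHz = 8.5 MHz.
16.5 MHz > fs/2 = 10.25 MHz, folds to fs − 16.5 MHz = 4 MHz.
49.5 MHz mod fs = 8.5 MHz.
8.5 MHz ≤ fs/2 = 10.25 MHz, appears at 8.5 MHz.
8.5 MHz ≤ fs/2 = 10.25 MHz, passes unchanged.
90.5 MHz mod fs = 8.5 MHz.
8.5 MHz ≤ fs/2 = 10.25 MHz, appears at 8.5 MHz.
Distinct values: {4 MHz, 8.5 MHz}.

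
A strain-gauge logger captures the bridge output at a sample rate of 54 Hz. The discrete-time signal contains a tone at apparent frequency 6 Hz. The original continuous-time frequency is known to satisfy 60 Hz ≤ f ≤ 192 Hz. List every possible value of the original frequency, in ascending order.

60 Hz, 102 Hz, 114 Hz, 156 Hz, 168 Hz

Frequencies that alias to 6 Hz are k·fs ± 6 Hz for integer k ≥ 0.
k=0: 6 Hz.
k=1: 48 Hz, 60 Hz.
k=2: 102 Hz, 114 Hz.
k=3: 156 Hz, 168 Hz.
k=4: 210 Hz, 222 Hz.
Within [60 Hz, 192 Hz]: 60 Hz, 102 Hz, 114 Hz, 156 Hz, 168 Hz.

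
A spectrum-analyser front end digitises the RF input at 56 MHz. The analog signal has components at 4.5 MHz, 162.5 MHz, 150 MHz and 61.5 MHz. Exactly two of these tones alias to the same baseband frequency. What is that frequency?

fs/2 = 28 MHz.
4.5 MHz ≤ fs/2 = 28 MHz, passes unchanged.
162.5 MHz mod fs = 50.5 MHz.
50.5 MHz > fs/2 = 28 MHz, folds to fs − 50.5 MHz = 5.5 MHz.
150 MHz mod fs = 38 MHz.
38 MHz > fs/2 = 28 MHz, folds to fs − 38 MHz = 18 MHz.
61.5 MHz mod fs = 5.5 MHz.
5.5 MHz ≤ fs/2 = 28 MHz, appears at 5.5 MHz.
61.5 MHz and 162.5 MHz both map to 5.5 MHz.

5.5 MHz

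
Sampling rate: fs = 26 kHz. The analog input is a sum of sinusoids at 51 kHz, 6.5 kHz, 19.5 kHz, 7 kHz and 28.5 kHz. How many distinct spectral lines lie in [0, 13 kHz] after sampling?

4

fs/2 = 13 kHz.
51 kHz mod fs = 25 kHz.
25 kHz > fs/2 = 13 kHz, folds to fs − 25 kHz = 1 kHz.
6.5 kHz ≤ fs/2 = 13 kHz, passes unchanged.
19.5 kHz > fs/2 = 13 kHz, folds to fs − 19.5 kHz = 6.5 kHz.
7 kHz ≤ fs/2 = 13 kHz, passes unchanged.
28.5 kHz mod fs = 2.5 kHz.
2.5 kHz ≤ fs/2 = 13 kHz, appears at 2.5 kHz.
Distinct values: {1 kHz, 2.5 kHz, 6.5 kHz, 7 kHz} → 4.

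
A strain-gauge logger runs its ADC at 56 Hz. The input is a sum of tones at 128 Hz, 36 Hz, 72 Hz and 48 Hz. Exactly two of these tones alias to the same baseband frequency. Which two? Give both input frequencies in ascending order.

72 Hz, 128 Hz

fs/2 = 28 Hz.
128 Hz mod fs = 16 Hz.
16 Hz ≤ fs/2 = 28 Hz, appears at 16 Hz.
36 Hz > fs/2 = 28 Hz, folds to fs − 36 Hz = 20 Hz.
72 Hz mod fs = 16 Hz.
16 Hz ≤ fs/2 = 28 Hz, appears at 16 Hz.
48 Hz > fs/2 = 28 Hz, folds to fs − 48 Hz = 8 Hz.
72 Hz and 128 Hz both map to 16 Hz.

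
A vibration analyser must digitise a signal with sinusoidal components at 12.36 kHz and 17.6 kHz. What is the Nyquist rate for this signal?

Highest-frequency component: 17.6 kHz.
Nyquist rate = 2 × 17.6 kHz = 35.2 kHz.

35.2 kHz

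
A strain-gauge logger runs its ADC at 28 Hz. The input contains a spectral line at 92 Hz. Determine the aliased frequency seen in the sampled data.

92 Hz mod fs = 8 Hz.
8 Hz ≤ fs/2 = 14 Hz, appears at 8 Hz.

8 Hz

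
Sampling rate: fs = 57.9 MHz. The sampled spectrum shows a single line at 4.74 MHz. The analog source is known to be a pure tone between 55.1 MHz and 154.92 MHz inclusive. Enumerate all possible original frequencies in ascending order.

62.64 MHz, 111.06 MHz, 120.54 MHz

Frequencies that alias to 4.74 MHz are k·fs ± 4.74 MHz for integer k ≥ 0.
k=0: 4.74 MHz.
k=1: 53.16 MHz, 62.64 MHz.
k=2: 111.06 MHz, 120.54 MHz.
k=3: 168.96 MHz, 178.44 MHz.
Within [55.1 MHz, 154.92 MHz]: 62.64 MHz, 111.06 MHz, 120.54 MHz.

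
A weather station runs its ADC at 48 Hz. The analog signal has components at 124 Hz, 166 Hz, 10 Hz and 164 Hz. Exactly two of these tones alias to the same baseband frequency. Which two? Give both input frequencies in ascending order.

124 Hz, 164 Hz

fs/2 = 24 Hz.
124 Hz mod fs = 28 Hz.
28 Hz > fs/2 = 24 Hz, folds to fs − 28 Hz = 20 Hz.
166 Hz mod fs = 22 Hz.
22 Hz ≤ fs/2 = 24 Hz, appears at 22 Hz.
10 Hz ≤ fs/2 = 24 Hz, passes unchanged.
164 Hz mod fs = 20 Hz.
20 Hz ≤ fs/2 = 24 Hz, appears at 20 Hz.
124 Hz and 164 Hz both map to 20 Hz.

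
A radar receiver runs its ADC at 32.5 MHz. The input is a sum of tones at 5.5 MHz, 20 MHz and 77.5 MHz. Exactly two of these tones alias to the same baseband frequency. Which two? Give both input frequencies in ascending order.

20 MHz, 77.5 MHz

fs/2 = 16.25 MHz.
5.5 MHz ≤ fs/2 = 16.25 MHz, passes unchanged.
20 MHz > fs/2 = 16.25 MHz, folds to fs − 20 MHz = 12.5 MHz.
77.5 MHz mod fs = 12.5 MHz.
12.5 MHz ≤ fs/2 = 16.25 MHz, appears at 12.5 MHz.
20 MHz and 77.5 MHz both map to 12.5 MHz.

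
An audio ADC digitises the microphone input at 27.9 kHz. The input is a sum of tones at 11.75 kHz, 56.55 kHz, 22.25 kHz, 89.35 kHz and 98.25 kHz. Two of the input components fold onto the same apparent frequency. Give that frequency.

fs/2 = 13.95 kHz.
11.75 kHz ≤ fs/2 = 13.95 kHz, passes unchanged.
56.55 kHz mod fs = 0.75 kHz.
0.75 kHz ≤ fs/2 = 13.95 kHz, appears at 0.75 kHz.
22.25 kHz > fs/2 = 13.95 kHz, folds to fs − 22.25 kHz = 5.65 kHz.
89.35 kHz mod fs = 5.65 kHz.
5.65 kHz ≤ fs/2 = 13.95 kHz, appears at 5.65 kHz.
98.25 kHz mod fs = 14.55 kHz.
14.55 kHz > fs/2 = 13.95 kHz, folds to fs − 14.55 kHz = 13.35 kHz.
22.25 kHz and 89.35 kHz both map to 5.65 kHz.

5.65 kHz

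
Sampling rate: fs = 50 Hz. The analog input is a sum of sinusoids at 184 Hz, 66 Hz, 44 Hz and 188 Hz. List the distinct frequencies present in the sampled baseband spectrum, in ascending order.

fs/2 = 25 Hz.
184 Hz mod fs = 34 Hz.
34 Hz > fs/2 = 25 Hz, folds to fs − 34 Hz = 16 Hz.
66 Hz mod fs = 16 Hz.
16 Hz ≤ fs/2 = 25 Hz, appears at 16 Hz.
44 Hz > fs/2 = 25 Hz, folds to fs − 44 Hz = 6 Hz.
188 Hz mod fs = 38 Hz.
38 Hz > fs/2 = 25 Hz, folds to fs − 38 Hz = 12 Hz.
Distinct values: {6 Hz, 12 Hz, 16 Hz}.

6 Hz, 12 Hz, 16 Hz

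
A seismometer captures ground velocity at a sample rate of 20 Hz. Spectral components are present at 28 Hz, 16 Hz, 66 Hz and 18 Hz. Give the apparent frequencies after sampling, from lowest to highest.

fs/2 = 10 Hz.
28 Hz mod fs = 8 Hz.
8 Hz ≤ fs/2 = 10 Hz, appears at 8 Hz.
16 Hz > fs/2 = 10 Hz, folds to fs − 16 Hz = 4 Hz.
66 Hz mod fs = 6 Hz.
6 Hz ≤ fs/2 = 10 Hz, appears at 6 Hz.
18 Hz > fs/2 = 10 Hz, folds to fs − 18 Hz = 2 Hz.
Distinct values: {2 Hz, 4 Hz, 6 Hz, 8 Hz}.

2 Hz, 4 Hz, 6 Hz, 8 Hz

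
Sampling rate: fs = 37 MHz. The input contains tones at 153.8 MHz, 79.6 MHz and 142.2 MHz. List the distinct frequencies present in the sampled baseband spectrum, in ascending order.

5.6 MHz, 5.8 MHz

fs/2 = 18.5 MHz.
153.8 MHz mod fs = 5.8 MHz.
5.8 MHz ≤ fs/2 = 18.5 MHz, appears at 5.8 MHz.
79.6 MHz mod fs = 5.6 MHz.
5.6 MHz ≤ fs/2 = 18.5 MHz, appears at 5.6 MHz.
142.2 MHz mod fs = 31.2 MHz.
31.2 MHz > fs/2 = 18.5 MHz, folds to fs − 31.2 MHz = 5.8 MHz.
Distinct values: {5.6 MHz, 5.8 MHz}.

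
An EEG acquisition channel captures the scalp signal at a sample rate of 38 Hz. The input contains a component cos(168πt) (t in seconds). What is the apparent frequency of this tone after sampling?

ω = 168π rad/s → f = ω/(2π) = 84 Hz.
84 Hz mod fs = 8 Hz.
8 Hz ≤ fs/2 = 19 Hz, appears at 8 Hz.

8 Hz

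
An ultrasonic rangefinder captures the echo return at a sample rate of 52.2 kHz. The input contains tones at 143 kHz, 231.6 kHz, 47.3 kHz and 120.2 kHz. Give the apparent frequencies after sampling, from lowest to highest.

fs/2 = 26.1 kHz.
143 kHz mod fs = 38.6 kHz.
38.6 kHz > fs/2 = 26.1 kHz, folds to fs − 38.6 kHz = 13.6 kHz.
231.6 kHz mod fs = 22.8 kHz.
22.8 kHz ≤ fs/2 = 26.1 kHz, appears at 22.8 kHz.
47.3 kHz > fs/2 = 26.1 kHz, folds to fs − 47.3 kHz = 4.9 kHz.
120.2 kHz mod fs = 15.8 kHz.
15.8 kHz ≤ fs/2 = 26.1 kHz, appears at 15.8 kHz.
Distinct values: {4.9 kHz, 13.6 kHz, 15.8 kHz, 22.8 kHz}.

4.9 kHz, 13.6 kHz, 15.8 kHz, 22.8 kHz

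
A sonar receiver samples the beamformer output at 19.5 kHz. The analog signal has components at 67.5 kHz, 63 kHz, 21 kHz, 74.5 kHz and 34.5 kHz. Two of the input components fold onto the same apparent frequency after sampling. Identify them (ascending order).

34.5 kHz, 63 kHz

fs/2 = 9.75 kHz.
67.5 kHz mod fs = 9 kHz.
9 kHz ≤ fs/2 = 9.75 kHz, appears at 9 kHz.
63 kHz mod fs = 4.5 kHz.
4.5 kHz ≤ fs/2 = 9.75 kHz, appears at 4.5 kHz.
21 kHz mod fs = 1.5 kHz.
1.5 kHz ≤ fs/2 = 9.75 kHz, appears at 1.5 kHz.
74.5 kHz mod fs = 16 kHz.
16 kHz > fs/2 = 9.75 kHz, folds to fs − 16 kHz = 3.5 kHz.
34.5 kHz mod fs = 15 kHz.
15 kHz > fs/2 = 9.75 kHz, folds to fs − 15 kHz = 4.5 kHz.
34.5 kHz and 63 kHz both map to 4.5 kHz.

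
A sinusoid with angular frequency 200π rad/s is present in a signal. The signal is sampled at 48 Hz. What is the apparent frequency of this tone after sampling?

ω = 200π rad/s → f = ω/(2π) = 100 Hz.
100 Hz mod fs = 4 Hz.
4 Hz ≤ fs/2 = 24 Hz, appears at 4 Hz.

4 Hz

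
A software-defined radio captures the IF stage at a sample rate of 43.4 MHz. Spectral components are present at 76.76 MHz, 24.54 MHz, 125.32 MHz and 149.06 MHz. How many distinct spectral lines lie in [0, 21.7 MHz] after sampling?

fs/2 = 21.7 MHz.
76.76 MHz mod fs = 33.36 MHz.
33.36 MHz > fs/2 = 21.7 MHz, folds to fs − 33.36 MHz = 10.04 MHz.
24.54 MHz > fs/2 = 21.7 MHz, folds to fs − 24.54 MHz = 18.86 MHz.
125.32 MHz mod fs = 38.52 MHz.
38.52 MHz > fs/2 = 21.7 MHz, folds to fs − 38.52 MHz = 4.88 MHz.
149.06 MHz mod fs = 18.86 MHz.
18.86 MHz ≤ fs/2 = 21.7 MHz, appears at 18.86 MHz.
Distinct values: {4.88 MHz, 10.04 MHz, 18.86 MHz} → 3.

3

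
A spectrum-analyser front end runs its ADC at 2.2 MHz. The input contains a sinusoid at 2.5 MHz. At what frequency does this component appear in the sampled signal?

0.3 MHz

2.5 MHz mod fs = 0.3 MHz.
0.3 MHz ≤ fs/2 = 1.1 MHz, appears at 0.3 MHz.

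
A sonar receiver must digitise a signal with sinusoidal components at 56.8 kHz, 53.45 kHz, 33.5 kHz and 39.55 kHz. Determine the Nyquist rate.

Highest-frequency component: 56.8 kHz.
Nyquist rate = 2 × 56.8 kHz = 113.6 kHz.

113.6 kHz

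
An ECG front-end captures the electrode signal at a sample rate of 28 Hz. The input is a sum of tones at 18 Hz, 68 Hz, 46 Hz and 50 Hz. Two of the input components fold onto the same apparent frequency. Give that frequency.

10 Hz

fs/2 = 14 Hz.
18 Hz > fs/2 = 14 Hz, folds to fs − 18 Hz = 10 Hz.
68 Hz mod fs = 12 Hz.
12 Hz ≤ fs/2 = 14 Hz, appears at 12 Hz.
46 Hz mod fs = 18 Hz.
18 Hz > fs/2 = 14 Hz, folds to fs − 18 Hz = 10 Hz.
50 Hz mod fs = 22 Hz.
22 Hz > fs/2 = 14 Hz, folds to fs − 22 Hz = 6 Hz.
18 Hz and 46 Hz both map to 10 Hz.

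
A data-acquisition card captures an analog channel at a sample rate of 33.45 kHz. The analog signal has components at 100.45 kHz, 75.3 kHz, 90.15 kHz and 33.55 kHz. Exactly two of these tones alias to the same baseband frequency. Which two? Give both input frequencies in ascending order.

33.55 kHz, 100.45 kHz

fs/2 = 16.725 kHz.
100.45 kHz mod fs = 0.1 kHz.
0.1 kHz ≤ fs/2 = 16.725 kHz, appears at 0.1 kHz.
75.3 kHz mod fs = 8.4 kHz.
8.4 kHz ≤ fs/2 = 16.725 kHz, appears at 8.4 kHz.
90.15 kHz mod fs = 23.25 kHz.
23.25 kHz > fs/2 = 16.725 kHz, folds to fs − 23.25 kHz = 10.2 kHz.
33.55 kHz mod fs = 0.1 kHz.
0.1 kHz ≤ fs/2 = 16.725 kHz, appears at 0.1 kHz.
33.55 kHz and 100.45 kHz both map to 0.1 kHz.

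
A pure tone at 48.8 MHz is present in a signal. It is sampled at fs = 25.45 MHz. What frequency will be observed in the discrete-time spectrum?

2.1 MHz

48.8 MHz mod fs = 23.35 MHz.
23.35 MHz > fs/2 = 12.725 MHz, folds to fs − 23.35 MHz = 2.1 MHz.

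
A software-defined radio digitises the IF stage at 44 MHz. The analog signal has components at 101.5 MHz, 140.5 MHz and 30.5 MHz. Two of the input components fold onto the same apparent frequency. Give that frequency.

13.5 MHz

fs/2 = 22 MHz.
101.5 MHz mod fs = 13.5 MHz.
13.5 MHz ≤ fs/2 = 22 MHz, appears at 13.5 MHz.
140.5 MHz mod fs = 8.5 MHz.
8.5 MHz ≤ fs/2 = 22 MHz, appears at 8.5 MHz.
30.5 MHz > fs/2 = 22 MHz, folds to fs − 30.5 MHz = 13.5 MHz.
30.5 MHz and 101.5 MHz both map to 13.5 MHz.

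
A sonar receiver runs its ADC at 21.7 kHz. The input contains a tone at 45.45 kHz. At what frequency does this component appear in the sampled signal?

2.05 kHz

45.45 kHz mod fs = 2.05 kHz.
2.05 kHz ≤ fs/2 = 10.85 kHz, appears at 2.05 kHz.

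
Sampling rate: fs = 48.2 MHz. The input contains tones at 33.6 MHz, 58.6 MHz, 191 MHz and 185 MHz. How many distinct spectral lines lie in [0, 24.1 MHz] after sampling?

fs/2 = 24.1 MHz.
33.6 MHz > fs/2 = 24.1 MHz, folds to fs − 33.6 MHz = 14.6 MHz.
58.6 MHz mod fs = 10.4 MHz.
10.4 MHz ≤ fs/2 = 24.1 MHz, appears at 10.4 MHz.
191 MHz mod fs = 46.4 MHz.
46.4 MHz > fs/2 = 24.1 MHz, folds to fs − 46.4 MHz = 1.8 MHz.
185 MHz mod fs = 40.4 MHz.
40.4 MHz > fs/2 = 24.1 MHz, folds to fs − 40.4 MHz = 7.8 MHz.
Distinct values: {1.8 MHz, 7.8 MHz, 10.4 MHz, 14.6 MHz} → 4.

4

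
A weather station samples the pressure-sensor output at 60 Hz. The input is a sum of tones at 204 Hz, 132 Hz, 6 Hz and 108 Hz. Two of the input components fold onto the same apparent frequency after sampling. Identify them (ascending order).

fs/2 = 30 Hz.
204 Hz mod fs = 24 Hz.
24 Hz ≤ fs/2 = 30 Hz, appears at 24 Hz.
132 Hz mod fs = 12 Hz.
12 Hz ≤ fs/2 = 30 Hz, appears at 12 Hz.
6 Hz ≤ fs/2 = 30 Hz, passes unchanged.
108 Hz mod fs = 48 Hz.
48 Hz > fs/2 = 30 Hz, folds to fs − 48 Hz = 12 Hz.
108 Hz and 132 Hz both map to 12 Hz.

108 Hz, 132 Hz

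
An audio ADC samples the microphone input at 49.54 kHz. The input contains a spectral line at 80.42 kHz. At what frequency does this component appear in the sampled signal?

18.66 kHz

80.42 kHz mod fs = 30.88 kHz.
30.88 kHz > fs/2 = 24.77 kHz, folds to fs − 30.88 kHz = 18.66 kHz.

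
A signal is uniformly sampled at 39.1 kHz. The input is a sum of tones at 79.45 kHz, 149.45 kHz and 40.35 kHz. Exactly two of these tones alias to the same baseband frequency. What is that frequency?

1.25 kHz

fs/2 = 19.55 kHz.
79.45 kHz mod fs = 1.25 kHz.
1.25 kHz ≤ fs/2 = 19.55 kHz, appears at 1.25 kHz.
149.45 kHz mod fs = 32.15 kHz.
32.15 kHz > fs/2 = 19.55 kHz, folds to fs − 32.15 kHz = 6.95 kHz.
40.35 kHz mod fs = 1.25 kHz.
1.25 kHz ≤ fs/2 = 19.55 kHz, appears at 1.25 kHz.
40.35 kHz and 79.45 kHz both map to 1.25 kHz.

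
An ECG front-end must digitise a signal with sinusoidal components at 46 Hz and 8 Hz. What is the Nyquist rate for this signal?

92 Hz

Highest-frequency component: 46 Hz.
Nyquist rate = 2 × 46 Hz = 92 Hz.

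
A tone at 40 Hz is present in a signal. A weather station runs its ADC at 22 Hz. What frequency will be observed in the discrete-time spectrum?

40 Hz mod fs = 18 Hz.
18 Hz > fs/2 = 11 Hz, folds to fs − 18 Hz = 4 Hz.

4 Hz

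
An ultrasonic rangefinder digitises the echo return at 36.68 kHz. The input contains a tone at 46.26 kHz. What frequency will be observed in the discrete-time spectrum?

9.58 kHz

46.26 kHz mod fs = 9.58 kHz.
9.58 kHz ≤ fs/2 = 18.34 kHz, appears at 9.58 kHz.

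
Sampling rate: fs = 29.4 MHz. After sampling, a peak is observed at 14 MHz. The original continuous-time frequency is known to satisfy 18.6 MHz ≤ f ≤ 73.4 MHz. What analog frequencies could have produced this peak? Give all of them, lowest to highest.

43.4 MHz, 44.8 MHz, 72.8 MHz

Frequencies that alias to 14 MHz are k·fs ± 14 MHz for integer k ≥ 0.
k=0: 14 MHz.
k=1: 15.4 MHz, 43.4 MHz.
k=2: 44.8 MHz, 72.8 MHz.
k=3: 74.2 MHz, 102.2 MHz.
Within [18.6 MHz, 73.4 MHz]: 43.4 MHz, 44.8 MHz, 72.8 MHz.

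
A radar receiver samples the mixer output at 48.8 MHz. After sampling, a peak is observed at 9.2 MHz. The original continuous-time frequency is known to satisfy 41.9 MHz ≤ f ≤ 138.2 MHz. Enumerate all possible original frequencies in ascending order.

Frequencies that alias to 9.2 MHz are k·fs ± 9.2 MHz for integer k ≥ 0.
k=0: 9.2 MHz.
k=1: 39.6 MHz, 58 MHz.
k=2: 88.4 MHz, 106.8 MHz.
k=3: 137.2 MHz, 155.6 MHz.
k=4: 186 MHz, 204.4 MHz.
Within [41.9 MHz, 138.2 MHz]: 58 MHz, 88.4 MHz, 106.8 MHz, 137.2 MHz.

58 MHz, 88.4 MHz, 106.8 MHz, 137.2 MHz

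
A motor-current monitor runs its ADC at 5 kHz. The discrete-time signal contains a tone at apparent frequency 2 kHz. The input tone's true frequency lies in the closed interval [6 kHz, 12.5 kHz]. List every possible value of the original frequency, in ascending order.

7 kHz, 8 kHz, 12 kHz

Frequencies that alias to 2 kHz are k·fs ± 2 kHz for integer k ≥ 0.
k=0: 2 kHz.
k=1: 3 kHz, 7 kHz.
k=2: 8 kHz, 12 kHz.
k=3: 13 kHz, 17 kHz.
Within [6 kHz, 12.5 kHz]: 7 kHz, 8 kHz, 12 kHz.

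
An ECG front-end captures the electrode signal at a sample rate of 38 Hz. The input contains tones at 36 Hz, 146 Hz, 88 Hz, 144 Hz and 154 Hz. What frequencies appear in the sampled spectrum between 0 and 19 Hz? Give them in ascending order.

2 Hz, 6 Hz, 8 Hz, 12 Hz

fs/2 = 19 Hz.
36 Hz > fs/2 = 19 Hz, folds to fs − 36 Hz = 2 Hz.
146 Hz mod fs = 32 Hz.
32 Hz > fs/2 = 19 Hz, folds to fs − 32 Hz = 6 Hz.
88 Hz mod fs = 12 Hz.
12 Hz ≤ fs/2 = 19 Hz, appears at 12 Hz.
144 Hz mod fs = 30 Hz.
30 Hz > fs/2 = 19 Hz, folds to fs − 30 Hz = 8 Hz.
154 Hz mod fs = 2 Hz.
2 Hz ≤ fs/2 = 19 Hz, appears at 2 Hz.
Distinct values: {2 Hz, 6 Hz, 8 Hz, 12 Hz}.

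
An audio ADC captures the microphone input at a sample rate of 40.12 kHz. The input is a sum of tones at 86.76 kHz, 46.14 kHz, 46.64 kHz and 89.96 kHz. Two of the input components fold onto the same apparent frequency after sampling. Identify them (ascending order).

fs/2 = 20.06 kHz.
86.76 kHz mod fs = 6.52 kHz.
6.52 kHz ≤ fs/2 = 20.06 kHz, appears at 6.52 kHz.
46.14 kHz mod fs = 6.02 kHz.
6.02 kHz ≤ fs/2 = 20.06 kHz, appears at 6.02 kHz.
46.64 kHz mod fs = 6.52 kHz.
6.52 kHz ≤ fs/2 = 20.06 kHz, appears at 6.52 kHz.
89.96 kHz mod fs = 9.72 kHz.
9.72 kHz ≤ fs/2 = 20.06 kHz, appears at 9.72 kHz.
46.64 kHz and 86.76 kHz both map to 6.52 kHz.

46.64 kHz, 86.76 kHz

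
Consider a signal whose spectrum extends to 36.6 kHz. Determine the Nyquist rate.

73.2 kHz

Nyquist rate = 2 × 36.6 kHz = 73.2 kHz.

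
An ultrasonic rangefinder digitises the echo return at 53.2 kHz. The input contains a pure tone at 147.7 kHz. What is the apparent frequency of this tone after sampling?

147.7 kHz mod fs = 41.3 kHz.
41.3 kHz > fs/2 = 26.6 kHz, folds to fs − 41.3 kHz = 11.9 kHz.

11.9 kHz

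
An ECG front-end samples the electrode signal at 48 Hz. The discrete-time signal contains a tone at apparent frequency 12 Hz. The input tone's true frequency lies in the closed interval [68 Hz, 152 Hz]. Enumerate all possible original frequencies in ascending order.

Frequencies that alias to 12 Hz are k·fs ± 12 Hz for integer k ≥ 0.
k=0: 12 Hz.
k=1: 36 Hz, 60 Hz.
k=2: 84 Hz, 108 Hz.
k=3: 132 Hz, 156 Hz.
k=4: 180 Hz, 204 Hz.
Within [68 Hz, 152 Hz]: 84 Hz, 108 Hz, 132 Hz.

84 Hz, 108 Hz, 132 Hz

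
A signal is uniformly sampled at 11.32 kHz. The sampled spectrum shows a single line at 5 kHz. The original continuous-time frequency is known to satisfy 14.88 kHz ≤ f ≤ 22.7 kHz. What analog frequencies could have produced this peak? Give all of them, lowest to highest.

Frequencies that alias to 5 kHz are k·fs ± 5 kHz for integer k ≥ 0.
k=0: 5 kHz.
k=1: 6.32 kHz, 16.32 kHz.
k=2: 17.64 kHz, 27.64 kHz.
k=3: 28.96 kHz, 38.96 kHz.
Within [14.88 kHz, 22.7 kHz]: 16.32 kHz, 17.64 kHz.

16.32 kHz, 17.64 kHz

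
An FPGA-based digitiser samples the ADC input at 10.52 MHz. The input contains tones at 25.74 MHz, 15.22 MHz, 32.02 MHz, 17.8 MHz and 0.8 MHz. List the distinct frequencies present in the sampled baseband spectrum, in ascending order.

fs/2 = 5.26 MHz.
25.74 MHz mod fs = 4.7 MHz.
4.7 MHz ≤ fs/2 = 5.26 MHz, appears at 4.7 MHz.
15.22 MHz mod fs = 4.7 MHz.
4.7 MHz ≤ fs/2 = 5.26 MHz, appears at 4.7 MHz.
32.02 MHz mod fs = 0.46 MHz.
0.46 MHz ≤ fs/2 = 5.26 MHz, appears at 0.46 MHz.
17.8 MHz mod fs = 7.28 MHz.
7.28 MHz > fs/2 = 5.26 MHz, folds to fs − 7.28 MHz = 3.24 MHz.
0.8 MHz ≤ fs/2 = 5.26 MHz, passes unchanged.
Distinct values: {0.46 MHz, 0.8 MHz, 3.24 MHz, 4.7 MHz}.

0.46 MHz, 0.8 MHz, 3.24 MHz, 4.7 MHz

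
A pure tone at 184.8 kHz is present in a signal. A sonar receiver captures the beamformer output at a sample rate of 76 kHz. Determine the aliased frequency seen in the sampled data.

32.8 kHz

184.8 kHz mod fs = 32.8 kHz.
32.8 kHz ≤ fs/2 = 38 kHz, appears at 32.8 kHz.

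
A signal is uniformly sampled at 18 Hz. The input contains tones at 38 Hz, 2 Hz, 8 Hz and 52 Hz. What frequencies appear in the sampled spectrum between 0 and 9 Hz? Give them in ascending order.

fs/2 = 9 Hz.
38 Hz mod fs = 2 Hz.
2 Hz ≤ fs/2 = 9 Hz, appears at 2 Hz.
2 Hz ≤ fs/2 = 9 Hz, passes unchanged.
8 Hz ≤ fs/2 = 9 Hz, passes unchanged.
52 Hz mod fs = 16 Hz.
16 Hz > fs/2 = 9 Hz, folds to fs − 16 Hz = 2 Hz.
Distinct values: {2 Hz, 8 Hz}.

2 Hz, 8 Hz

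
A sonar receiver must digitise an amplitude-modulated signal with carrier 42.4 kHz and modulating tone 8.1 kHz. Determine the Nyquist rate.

AM sidebands sit at fc ± fm = 34.3 kHz and 50.5 kHz.
Highest-frequency component: 50.5 kHz.
Nyquist rate = 2 × 50.5 kHz = 101 kHz.

101 kHz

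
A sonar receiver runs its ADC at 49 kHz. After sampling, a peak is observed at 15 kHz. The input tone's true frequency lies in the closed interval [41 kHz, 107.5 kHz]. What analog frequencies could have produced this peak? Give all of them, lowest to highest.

64 kHz, 83 kHz

Frequencies that alias to 15 kHz are k·fs ± 15 kHz for integer k ≥ 0.
k=0: 15 kHz.
k=1: 34 kHz, 64 kHz.
k=2: 83 kHz, 113 kHz.
k=3: 132 kHz, 162 kHz.
Within [41 kHz, 107.5 kHz]: 64 kHz, 83 kHz.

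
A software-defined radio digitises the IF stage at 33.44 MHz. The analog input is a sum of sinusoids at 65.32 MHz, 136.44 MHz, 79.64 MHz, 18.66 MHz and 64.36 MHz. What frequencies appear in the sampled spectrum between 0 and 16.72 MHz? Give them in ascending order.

fs/2 = 16.72 MHz.
65.32 MHz mod fs = 31.88 MHz.
31.88 MHz > fs/2 = 16.72 MHz, folds to fs − 31.88 MHz = 1.56 MHz.
136.44 MHz mod fs = 2.68 MHz.
2.68 MHz ≤ fs/2 = 16.72 MHz, appears at 2.68 MHz.
79.64 MHz mod fs = 12.76 MHz.
12.76 MHz ≤ fs/2 = 16.72 MHz, appears at 12.76 MHz.
18.66 MHz > fs/2 = 16.72 MHz, folds to fs − 18.66 MHz = 14.78 MHz.
64.36 MHz mod fs = 30.92 MHz.
30.92 MHz > fs/2 = 16.72 MHz, folds to fs − 30.92 MHz = 2.52 MHz.
Distinct values: {1.56 MHz, 2.52 MHz, 2.68 MHz, 12.76 MHz, 14.78 MHz}.

1.56 MHz, 2.52 MHz, 2.68 MHz, 12.76 MHz, 14.78 MHz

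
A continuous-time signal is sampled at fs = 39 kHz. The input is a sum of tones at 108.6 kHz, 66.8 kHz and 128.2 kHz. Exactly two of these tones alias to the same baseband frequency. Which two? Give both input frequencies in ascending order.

66.8 kHz, 128.2 kHz

fs/2 = 19.5 kHz.
108.6 kHz mod fs = 30.6 kHz.
30.6 kHz > fs/2 = 19.5 kHz, folds to fs − 30.6 kHz = 8.4 kHz.
66.8 kHz mod fs = 27.8 kHz.
27.8 kHz > fs/2 = 19.5 kHz, folds to fs − 27.8 kHz = 11.2 kHz.
128.2 kHz mod fs = 11.2 kHz.
11.2 kHz ≤ fs/2 = 19.5 kHz, appears at 11.2 kHz.
66.8 kHz and 128.2 kHz both map to 11.2 kHz.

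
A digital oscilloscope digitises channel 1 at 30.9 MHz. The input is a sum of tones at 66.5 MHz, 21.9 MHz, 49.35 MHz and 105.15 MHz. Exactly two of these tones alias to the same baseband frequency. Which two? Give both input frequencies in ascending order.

fs/2 = 15.45 MHz.
66.5 MHz mod fs = 4.7 MHz.
4.7 MHz ≤ fs/2 = 15.45 MHz, appears at 4.7 MHz.
21.9 MHz > fs/2 = 15.45 MHz, folds to fs − 21.9 MHz = 9 MHz.
49.35 MHz mod fs = 18.45 MHz.
18.45 MHz > fs/2 = 15.45 MHz, folds to fs − 18.45 MHz = 12.45 MHz.
105.15 MHz mod fs = 12.45 MHz.
12.45 MHz ≤ fs/2 = 15.45 MHz, appears at 12.45 MHz.
49.35 MHz and 105.15 MHz both map to 12.45 MHz.

49.35 MHz, 105.15 MHz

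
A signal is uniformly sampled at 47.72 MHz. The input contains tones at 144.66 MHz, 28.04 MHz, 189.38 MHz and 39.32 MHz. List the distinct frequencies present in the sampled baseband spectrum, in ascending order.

1.5 MHz, 8.4 MHz, 19.68 MHz

fs/2 = 23.86 MHz.
144.66 MHz mod fs = 1.5 MHz.
1.5 MHz ≤ fs/2 = 23.86 MHz, appears at 1.5 MHz.
28.04 MHz > fs/2 = 23.86 MHz, folds to fs − 28.04 MHz = 19.68 MHz.
189.38 MHz mod fs = 46.22 MHz.
46.22 MHz > fs/2 = 23.86 MHz, folds to fs − 46.22 MHz = 1.5 MHz.
39.32 MHz > fs/2 = 23.86 MHz, folds to fs − 39.32 MHz = 8.4 MHz.
Distinct values: {1.5 MHz, 8.4 MHz, 19.68 MHz}.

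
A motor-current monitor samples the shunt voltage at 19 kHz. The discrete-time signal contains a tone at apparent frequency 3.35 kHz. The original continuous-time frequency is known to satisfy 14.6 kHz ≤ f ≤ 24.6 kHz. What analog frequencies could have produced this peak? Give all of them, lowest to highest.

Frequencies that alias to 3.35 kHz are k·fs ± 3.35 kHz for integer k ≥ 0.
k=0: 3.35 kHz.
k=1: 15.65 kHz, 22.35 kHz.
k=2: 34.65 kHz, 41.35 kHz.
Within [14.6 kHz, 24.6 kHz]: 15.65 kHz, 22.35 kHz.

15.65 kHz, 22.35 kHz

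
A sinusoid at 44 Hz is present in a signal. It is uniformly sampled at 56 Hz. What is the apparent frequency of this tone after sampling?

12 Hz

44 Hz > fs/2 = 28 Hz, folds to fs − 44 Hz = 12 Hz.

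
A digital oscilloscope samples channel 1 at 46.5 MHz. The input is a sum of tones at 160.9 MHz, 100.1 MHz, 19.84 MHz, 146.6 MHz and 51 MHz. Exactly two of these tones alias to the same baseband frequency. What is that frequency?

7.1 MHz

fs/2 = 23.25 MHz.
160.9 MHz mod fs = 21.4 MHz.
21.4 MHz ≤ fs/2 = 23.25 MHz, appears at 21.4 MHz.
100.1 MHz mod fs = 7.1 MHz.
7.1 MHz ≤ fs/2 = 23.25 MHz, appears at 7.1 MHz.
19.84 MHz ≤ fs/2 = 23.25 MHz, passes unchanged.
146.6 MHz mod fs = 7.1 MHz.
7.1 MHz ≤ fs/2 = 23.25 MHz, appears at 7.1 MHz.
51 MHz mod fs = 4.5 MHz.
4.5 MHz ≤ fs/2 = 23.25 MHz, appears at 4.5 MHz.
100.1 MHz and 146.6 MHz both map to 7.1 MHz.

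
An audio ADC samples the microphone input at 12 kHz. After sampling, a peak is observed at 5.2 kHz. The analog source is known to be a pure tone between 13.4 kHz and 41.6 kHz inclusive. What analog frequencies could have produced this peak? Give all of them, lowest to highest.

Frequencies that alias to 5.2 kHz are k·fs ± 5.2 kHz for integer k ≥ 0.
k=0: 5.2 kHz.
k=1: 6.8 kHz, 17.2 kHz.
k=2: 18.8 kHz, 29.2 kHz.
k=3: 30.8 kHz, 41.2 kHz.
k=4: 42.8 kHz, 53.2 kHz.
Within [13.4 kHz, 41.6 kHz]: 17.2 kHz, 18.8 kHz, 29.2 kHz, 30.8 kHz, 41.2 kHz.

17.2 kHz, 18.8 kHz, 29.2 kHz, 30.8 kHz, 41.2 kHz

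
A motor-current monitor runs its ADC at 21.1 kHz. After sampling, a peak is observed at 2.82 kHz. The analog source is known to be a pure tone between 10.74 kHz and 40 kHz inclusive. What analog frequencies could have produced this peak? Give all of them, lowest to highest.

Frequencies that alias to 2.82 kHz are k·fs ± 2.82 kHz for integer k ≥ 0.
k=0: 2.82 kHz.
k=1: 18.28 kHz, 23.92 kHz.
k=2: 39.38 kHz, 45.02 kHz.
k=3: 60.48 kHz, 66.12 kHz.
Within [10.74 kHz, 40 kHz]: 18.28 kHz, 23.92 kHz, 39.38 kHz.

18.28 kHz, 23.92 kHz, 39.38 kHz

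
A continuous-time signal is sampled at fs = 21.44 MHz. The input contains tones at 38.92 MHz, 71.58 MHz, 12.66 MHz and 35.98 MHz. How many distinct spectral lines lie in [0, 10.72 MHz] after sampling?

fs/2 = 10.72 MHz.
38.92 MHz mod fs = 17.48 MHz.
17.48 MHz > fs/2 = 10.72 MHz, folds to fs − 17.48 MHz = 3.96 MHz.
71.58 MHz mod fs = 7.26 MHz.
7.26 MHz ≤ fs/2 = 10.72 MHz, appears at 7.26 MHz.
12.66 MHz > fs/2 = 10.72 MHz, folds to fs − 12.66 MHz = 8.78 MHz.
35.98 MHz mod fs = 14.54 MHz.
14.54 MHz > fs/2 = 10.72 MHz, folds to fs − 14.54 MHz = 6.9 MHz.
Distinct values: {3.96 MHz, 6.9 MHz, 7.26 MHz, 8.78 MHz} → 4.

4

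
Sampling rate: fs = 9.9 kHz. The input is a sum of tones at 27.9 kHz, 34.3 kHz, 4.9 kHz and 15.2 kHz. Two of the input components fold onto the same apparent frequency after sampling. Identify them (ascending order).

15.2 kHz, 34.3 kHz

fs/2 = 4.95 kHz.
27.9 kHz mod fs = 8.1 kHz.
8.1 kHz > fs/2 = 4.95 kHz, folds to fs − 8.1 kHz = 1.8 kHz.
34.3 kHz mod fs = 4.6 kHz.
4.6 kHz ≤ fs/2 = 4.95 kHz, appears at 4.6 kHz.
4.9 kHz ≤ fs/2 = 4.95 kHz, passes unchanged.
15.2 kHz mod fs = 5.3 kHz.
5.3 kHz > fs/2 = 4.95 kHz, folds to fs − 5.3 kHz = 4.6 kHz.
15.2 kHz and 34.3 kHz both map to 4.6 kHz.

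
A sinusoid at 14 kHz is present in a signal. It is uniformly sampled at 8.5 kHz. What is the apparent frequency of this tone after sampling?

14 kHz mod fs = 5.5 kHz.
5.5 kHz > fs/2 = 4.25 kHz, folds to fs − 5.5 kHz = 3 kHz.

3 kHz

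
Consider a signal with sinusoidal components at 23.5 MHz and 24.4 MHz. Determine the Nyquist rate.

48.8 MHz

Highest-frequency component: 24.4 MHz.
Nyquist rate = 2 × 24.4 MHz = 48.8 MHz.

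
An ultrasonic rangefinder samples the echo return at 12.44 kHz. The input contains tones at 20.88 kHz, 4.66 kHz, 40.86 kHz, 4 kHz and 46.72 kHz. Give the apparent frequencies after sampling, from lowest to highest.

fs/2 = 6.22 kHz.
20.88 kHz mod fs = 8.44 kHz.
8.44 kHz > fs/2 = 6.22 kHz, folds to fs − 8.44 kHz = 4 kHz.
4.66 kHz ≤ fs/2 = 6.22 kHz, passes unchanged.
40.86 kHz mod fs = 3.54 kHz.
3.54 kHz ≤ fs/2 = 6.22 kHz, appears at 3.54 kHz.
4 kHz ≤ fs/2 = 6.22 kHz, passes unchanged.
46.72 kHz mod fs = 9.4 kHz.
9.4 kHz > fs/2 = 6.22 kHz, folds to fs − 9.4 kHz = 3.04 kHz.
Distinct values: {3.04 kHz, 3.54 kHz, 4 kHz, 4.66 kHz}.

3.04 kHz, 3.54 kHz, 4 kHz, 4.66 kHz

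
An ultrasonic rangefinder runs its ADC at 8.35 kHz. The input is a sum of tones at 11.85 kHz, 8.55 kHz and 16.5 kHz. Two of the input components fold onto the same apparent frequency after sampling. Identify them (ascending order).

8.55 kHz, 16.5 kHz

fs/2 = 4.175 kHz.
11.85 kHz mod fs = 3.5 kHz.
3.5 kHz ≤ fs/2 = 4.175 kHz, appears at 3.5 kHz.
8.55 kHz mod fs = 0.2 kHz.
0.2 kHz ≤ fs/2 = 4.175 kHz, appears at 0.2 kHz.
16.5 kHz mod fs = 8.15 kHz.
8.15 kHz > fs/2 = 4.175 kHz, folds to fs − 8.15 kHz = 0.2 kHz.
8.55 kHz and 16.5 kHz both map to 0.2 kHz.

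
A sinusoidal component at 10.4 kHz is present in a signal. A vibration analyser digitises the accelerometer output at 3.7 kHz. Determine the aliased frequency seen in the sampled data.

0.7 kHz

10.4 kHz mod fs = 3 kHz.
3 kHz > fs/2 = 1.85 kHz, folds to fs − 3 kHz = 0.7 kHz.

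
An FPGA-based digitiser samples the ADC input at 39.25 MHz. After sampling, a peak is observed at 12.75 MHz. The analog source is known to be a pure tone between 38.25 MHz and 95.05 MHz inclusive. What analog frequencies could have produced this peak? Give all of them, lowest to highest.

52 MHz, 65.75 MHz, 91.25 MHz

Frequencies that alias to 12.75 MHz are k·fs ± 12.75 MHz for integer k ≥ 0.
k=0: 12.75 MHz.
k=1: 26.5 MHz, 52 MHz.
k=2: 65.75 MHz, 91.25 MHz.
k=3: 105 MHz, 130.5 MHz.
Within [38.25 MHz, 95.05 MHz]: 52 MHz, 65.75 MHz, 91.25 MHz.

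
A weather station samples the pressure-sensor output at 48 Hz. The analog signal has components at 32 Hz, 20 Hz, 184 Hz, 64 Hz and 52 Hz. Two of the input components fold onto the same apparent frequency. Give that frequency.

fs/2 = 24 Hz.
32 Hz > fs/2 = 24 Hz, folds to fs − 32 Hz = 16 Hz.
20 Hz ≤ fs/2 = 24 Hz, passes unchanged.
184 Hz mod fs = 40 Hz.
40 Hz > fs/2 = 24 Hz, folds to fs − 40 Hz = 8 Hz.
64 Hz mod fs = 16 Hz.
16 Hz ≤ fs/2 = 24 Hz, appears at 16 Hz.
52 Hz mod fs = 4 Hz.
4 Hz ≤ fs/2 = 24 Hz, appears at 4 Hz.
32 Hz and 64 Hz both map to 16 Hz.

16 Hz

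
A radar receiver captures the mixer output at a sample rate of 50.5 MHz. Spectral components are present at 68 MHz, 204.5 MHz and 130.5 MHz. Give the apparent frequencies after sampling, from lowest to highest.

2.5 MHz, 17.5 MHz, 21 MHz

fs/2 = 25.25 MHz.
68 MHz mod fs = 17.5 MHz.
17.5 MHz ≤ fs/2 = 25.25 MHz, appears at 17.5 MHz.
204.5 MHz mod fs = 2.5 MHz.
2.5 MHz ≤ fs/2 = 25.25 MHz, appears at 2.5 MHz.
130.5 MHz mod fs = 29.5 MHz.
29.5 MHz > fs/2 = 25.25 MHz, folds to fs − 29.5 MHz = 21 MHz.
Distinct values: {2.5 MHz, 17.5 MHz, 21 MHz}.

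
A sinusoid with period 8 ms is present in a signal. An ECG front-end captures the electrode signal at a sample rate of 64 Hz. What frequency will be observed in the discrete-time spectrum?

3 Hz

T = 8 ms → f = 1/T = 125 Hz.
125 Hz mod fs = 61 Hz.
61 Hz > fs/2 = 32 Hz, folds to fs − 61 Hz = 3 Hz.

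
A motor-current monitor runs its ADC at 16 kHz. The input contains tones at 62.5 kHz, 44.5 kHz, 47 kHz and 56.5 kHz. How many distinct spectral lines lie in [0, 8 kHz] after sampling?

fs/2 = 8 kHz.
62.5 kHz mod fs = 14.5 kHz.
14.5 kHz > fs/2 = 8 kHz, folds to fs − 14.5 kHz = 1.5 kHz.
44.5 kHz mod fs = 12.5 kHz.
12.5 kHz > fs/2 = 8 kHz, folds to fs − 12.5 kHz = 3.5 kHz.
47 kHz mod fs = 15 kHz.
15 kHz > fs/2 = 8 kHz, folds to fs − 15 kHz = 1 kHz.
56.5 kHz mod fs = 8.5 kHz.
8.5 kHz > fs/2 = 8 kHz, folds to fs − 8.5 kHz = 7.5 kHz.
Distinct values: {1 kHz, 1.5 kHz, 3.5 kHz, 7.5 kHz} → 4.

4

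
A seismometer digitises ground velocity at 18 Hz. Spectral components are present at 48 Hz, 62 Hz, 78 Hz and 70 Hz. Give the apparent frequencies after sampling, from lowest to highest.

2 Hz, 6 Hz, 8 Hz

fs/2 = 9 Hz.
48 Hz mod fs = 12 Hz.
12 Hz > fs/2 = 9 Hz, folds to fs − 12 Hz = 6 Hz.
62 Hz mod fs = 8 Hz.
8 Hz ≤ fs/2 = 9 Hz, appears at 8 Hz.
78 Hz mod fs = 6 Hz.
6 Hz ≤ fs/2 = 9 Hz, appears at 6 Hz.
70 Hz mod fs = 16 Hz.
16 Hz > fs/2 = 9 Hz, folds to fs − 16 Hz = 2 Hz.
Distinct values: {2 Hz, 6 Hz, 8 Hz}.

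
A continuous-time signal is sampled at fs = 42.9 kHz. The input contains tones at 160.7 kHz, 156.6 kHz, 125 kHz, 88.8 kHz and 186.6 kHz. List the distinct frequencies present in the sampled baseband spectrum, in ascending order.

fs/2 = 21.45 kHz.
160.7 kHz mod fs = 32 kHz.
32 kHz > fs/2 = 21.45 kHz, folds to fs − 32 kHz = 10.9 kHz.
156.6 kHz mod fs = 27.9 kHz.
27.9 kHz > fs/2 = 21.45 kHz, folds to fs − 27.9 kHz = 15 kHz.
125 kHz mod fs = 39.2 kHz.
39.2 kHz > fs/2 = 21.45 kHz, folds to fs − 39.2 kHz = 3.7 kHz.
88.8 kHz mod fs = 3 kHz.
3 kHz ≤ fs/2 = 21.45 kHz, appears at 3 kHz.
186.6 kHz mod fs = 15 kHz.
15 kHz ≤ fs/2 = 21.45 kHz, appears at 15 kHz.
Distinct values: {3 kHz, 3.7 kHz, 10.9 kHz, 15 kHz}.

3 kHz, 3.7 kHz, 10.9 kHz, 15 kHz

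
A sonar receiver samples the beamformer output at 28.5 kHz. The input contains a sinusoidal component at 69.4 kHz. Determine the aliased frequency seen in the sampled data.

12.4 kHz

69.4 kHz mod fs = 12.4 kHz.
12.4 kHz ≤ fs/2 = 14.25 kHz, appears at 12.4 kHz.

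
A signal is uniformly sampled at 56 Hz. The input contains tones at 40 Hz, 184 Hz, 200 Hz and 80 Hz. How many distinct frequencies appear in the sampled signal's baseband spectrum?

2

fs/2 = 28 Hz.
40 Hz > fs/2 = 28 Hz, folds to fs − 40 Hz = 16 Hz.
184 Hz mod fs = 16 Hz.
16 Hz ≤ fs/2 = 28 Hz, appears at 16 Hz.
200 Hz mod fs = 32 Hz.
32 Hz > fs/2 = 28 Hz, folds to fs − 32 Hz = 24 Hz.
80 Hz mod fs = 24 Hz.
24 Hz ≤ fs/2 = 28 Hz, appears at 24 Hz.
Distinct values: {16 Hz, 24 Hz} → 2.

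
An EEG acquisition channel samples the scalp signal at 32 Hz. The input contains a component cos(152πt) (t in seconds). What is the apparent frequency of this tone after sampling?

ω = 152π rad/s → f = ω/(2π) = 76 Hz.
76 Hz mod fs = 12 Hz.
12 Hz ≤ fs/2 = 16 Hz, appears at 12 Hz.

12 Hz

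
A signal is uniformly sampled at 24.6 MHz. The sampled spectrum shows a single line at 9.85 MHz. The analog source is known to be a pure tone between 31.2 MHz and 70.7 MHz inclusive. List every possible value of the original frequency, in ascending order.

Frequencies that alias to 9.85 MHz are k·fs ± 9.85 MHz for integer k ≥ 0.
k=0: 9.85 MHz.
k=1: 14.75 MHz, 34.45 MHz.
k=2: 39.35 MHz, 59.05 MHz.
k=3: 63.95 MHz, 83.65 MHz.
k=4: 88.55 MHz, 108.25 MHz.
Within [31.2 MHz, 70.7 MHz]: 34.45 MHz, 39.35 MHz, 59.05 MHz, 63.95 MHz.

34.45 MHz, 39.35 MHz, 59.05 MHz, 63.95 MHz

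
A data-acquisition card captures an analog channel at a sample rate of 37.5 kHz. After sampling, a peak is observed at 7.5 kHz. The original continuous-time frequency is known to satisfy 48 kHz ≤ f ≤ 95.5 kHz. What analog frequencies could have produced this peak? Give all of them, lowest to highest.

Frequencies that alias to 7.5 kHz are k·fs ± 7.5 kHz for integer k ≥ 0.
k=0: 7.5 kHz.
k=1: 30 kHz, 45 kHz.
k=2: 67.5 kHz, 82.5 kHz.
k=3: 105 kHz, 120 kHz.
Within [48 kHz, 95.5 kHz]: 67.5 kHz, 82.5 kHz.

67.5 kHz, 82.5 kHz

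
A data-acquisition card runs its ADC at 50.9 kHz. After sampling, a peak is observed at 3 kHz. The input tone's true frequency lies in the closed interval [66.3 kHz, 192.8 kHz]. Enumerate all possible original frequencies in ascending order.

Frequencies that alias to 3 kHz are k·fs ± 3 kHz for integer k ≥ 0.
k=0: 3 kHz.
k=1: 47.9 kHz, 53.9 kHz.
k=2: 98.8 kHz, 104.8 kHz.
k=3: 149.7 kHz, 155.7 kHz.
k=4: 200.6 kHz, 206.6 kHz.
Within [66.3 kHz, 192.8 kHz]: 98.8 kHz, 104.8 kHz, 149.7 kHz, 155.7 kHz.

98.8 kHz, 104.8 kHz, 149.7 kHz, 155.7 kHz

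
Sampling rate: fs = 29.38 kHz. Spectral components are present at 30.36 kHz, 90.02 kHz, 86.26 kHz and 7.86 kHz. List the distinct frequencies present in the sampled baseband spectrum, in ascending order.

fs/2 = 14.69 kHz.
30.36 kHz mod fs = 0.98 kHz.
0.98 kHz ≤ fs/2 = 14.69 kHz, appears at 0.98 kHz.
90.02 kHz mod fs = 1.88 kHz.
1.88 kHz ≤ fs/2 = 14.69 kHz, appears at 1.88 kHz.
86.26 kHz mod fs = 27.5 kHz.
27.5 kHz > fs/2 = 14.69 kHz, folds to fs − 27.5 kHz = 1.88 kHz.
7.86 kHz ≤ fs/2 = 14.69 kHz, passes unchanged.
Distinct values: {0.98 kHz, 1.88 kHz, 7.86 kHz}.

0.98 kHz, 1.88 kHz, 7.86 kHz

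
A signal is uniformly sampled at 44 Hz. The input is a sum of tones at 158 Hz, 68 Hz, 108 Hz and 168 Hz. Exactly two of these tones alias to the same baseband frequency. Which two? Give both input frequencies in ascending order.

fs/2 = 22 Hz.
158 Hz mod fs = 26 Hz.
26 Hz > fs/2 = 22 Hz, folds to fs − 26 Hz = 18 Hz.
68 Hz mod fs = 24 Hz.
24 Hz > fs/2 = 22 Hz, folds to fs − 24 Hz = 20 Hz.
108 Hz mod fs = 20 Hz.
20 Hz ≤ fs/2 = 22 Hz, appears at 20 Hz.
168 Hz mod fs = 36 Hz.
36 Hz > fs/2 = 22 Hz, folds to fs − 36 Hz = 8 Hz.
68 Hz and 108 Hz both map to 20 Hz.

68 Hz, 108 Hz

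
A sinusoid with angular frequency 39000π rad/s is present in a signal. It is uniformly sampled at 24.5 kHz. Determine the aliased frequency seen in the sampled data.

ω = 39000π rad/s → f = ω/(2π) = 19500 Hz = 19.5 kHz.
19.5 kHz > fs/2 = 12.25 kHz, folds to fs − 19.5 kHz = 5 kHz.

5 kHz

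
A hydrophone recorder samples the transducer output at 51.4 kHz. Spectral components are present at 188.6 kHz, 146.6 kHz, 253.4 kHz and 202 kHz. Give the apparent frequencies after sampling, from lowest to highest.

fs/2 = 25.7 kHz.
188.6 kHz mod fs = 34.4 kHz.
34.4 kHz > fs/2 = 25.7 kHz, folds to fs − 34.4 kHz = 17 kHz.
146.6 kHz mod fs = 43.8 kHz.
43.8 kHz > fs/2 = 25.7 kHz, folds to fs − 43.8 kHz = 7.6 kHz.
253.4 kHz mod fs = 47.8 kHz.
47.8 kHz > fs/2 = 25.7 kHz, folds to fs − 47.8 kHz = 3.6 kHz.
202 kHz mod fs = 47.8 kHz.
47.8 kHz > fs/2 = 25.7 kHz, folds to fs − 47.8 kHz = 3.6 kHz.
Distinct values: {3.6 kHz, 7.6 kHz, 17 kHz}.

3.6 kHz, 7.6 kHz, 17 kHz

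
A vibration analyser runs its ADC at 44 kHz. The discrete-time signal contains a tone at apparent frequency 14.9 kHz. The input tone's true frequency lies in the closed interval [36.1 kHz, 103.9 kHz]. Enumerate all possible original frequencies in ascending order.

58.9 kHz, 73.1 kHz, 102.9 kHz

Frequencies that alias to 14.9 kHz are k·fs ± 14.9 kHz for integer k ≥ 0.
k=0: 14.9 kHz.
k=1: 29.1 kHz, 58.9 kHz.
k=2: 73.1 kHz, 102.9 kHz.
k=3: 117.1 kHz, 146.9 kHz.
Within [36.1 kHz, 103.9 kHz]: 58.9 kHz, 73.1 kHz, 102.9 kHz.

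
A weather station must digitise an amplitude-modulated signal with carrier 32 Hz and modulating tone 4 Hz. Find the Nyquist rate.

AM sidebands sit at fc ± fm = 28 Hz and 36 Hz.
Highest-frequency component: 36 Hz.
Nyquist rate = 2 × 36 Hz = 72 Hz.

72 Hz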